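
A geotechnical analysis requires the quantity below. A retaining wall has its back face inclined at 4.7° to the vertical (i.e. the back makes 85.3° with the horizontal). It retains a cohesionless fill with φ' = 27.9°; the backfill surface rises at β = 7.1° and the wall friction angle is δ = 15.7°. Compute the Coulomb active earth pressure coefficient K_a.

0.397

K_a = sin²(α+φ) / [sin²α · sin(α−δ) · (1 + √{sin(φ+δ)sin(φ−β) / (sin(α−δ)sin(α+β))})²].
With α = 85.3°, φ = 27.9°, δ = 15.7°, β = 7.1°: K_a = 0.3973.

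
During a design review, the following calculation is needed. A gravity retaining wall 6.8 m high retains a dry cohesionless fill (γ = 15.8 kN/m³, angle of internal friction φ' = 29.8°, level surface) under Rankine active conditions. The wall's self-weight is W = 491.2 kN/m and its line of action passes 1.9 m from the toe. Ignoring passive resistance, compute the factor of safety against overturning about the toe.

3.35

K_a = tan²(45° − 29.8°/2) = 0.3360.
P_a = ½K_aγH² = 0.5×0.3360×15.8×6.8² = 122.7 kN/m, acting at H/3 = 2.267 m above the base.
Overturning moment M_o = P_a × H/3 = 122.7 × 2.267 = 278.2.
Resisting moment M_r = W × 1.9 = 491.2 × 1.9 = 933.3.
FS_overturning = M_r/M_o = 933.3/278.2 = 3.354.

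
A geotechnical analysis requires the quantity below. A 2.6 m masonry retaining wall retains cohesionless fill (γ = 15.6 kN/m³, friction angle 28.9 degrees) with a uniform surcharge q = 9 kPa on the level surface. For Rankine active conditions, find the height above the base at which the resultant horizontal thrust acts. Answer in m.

K_a = 0.3484.
Triangular part P₁ = ½K_aγH² = 18.37 at H/3 = 0.8667 m; rectangular part P₂ = K_a q H = 8.152 at H/2 = 1.300 m.
ȳ = (P₁·0.8667 + P₂·1.300)/(P₁+P₂) = 0.9999 m.

1.000 m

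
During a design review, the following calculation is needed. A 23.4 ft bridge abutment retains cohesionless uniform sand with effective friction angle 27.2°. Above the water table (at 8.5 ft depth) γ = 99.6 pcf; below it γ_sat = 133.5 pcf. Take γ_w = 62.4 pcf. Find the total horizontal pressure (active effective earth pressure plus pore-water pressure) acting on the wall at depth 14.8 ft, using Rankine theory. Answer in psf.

875 psf

K_a = (1 − sin φ)/(1 + sin φ) = 0.3726.
γ' = 133.5 − 62.4 = 71.10 pcf.
Effective vertical stress at 14.8 ft: σ'_v = 99.6×8.5 + 71.10×6.30 = 1295 psf.
σ'_h = K_a σ'_v = 0.3726 × 1295 = 482.3 psf; u = γ_w × 6.30 = 393.1 psf.
Total σ_h = 482.3 + 393.1 = 875.5 psf.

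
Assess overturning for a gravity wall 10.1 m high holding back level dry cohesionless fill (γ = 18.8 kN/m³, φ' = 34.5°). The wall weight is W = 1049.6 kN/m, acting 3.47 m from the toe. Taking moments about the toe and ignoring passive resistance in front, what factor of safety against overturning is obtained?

K_a = tan²(45° − 34.5°/2) = 0.2768.
P_a = ½K_aγH² = 0.5×0.2768×18.8×10.1² = 265.4 kN/m, acting at H/3 = 3.367 m above the base.
Overturning moment M_o = P_a × H/3 = 265.4 × 3.367 = 893.6.
Resisting moment M_r = W × 3.47 = 1049.6 × 3.47 = 3642.
FS_overturning = M_r/M_o = 3642/893.6 = 4.076.

4.08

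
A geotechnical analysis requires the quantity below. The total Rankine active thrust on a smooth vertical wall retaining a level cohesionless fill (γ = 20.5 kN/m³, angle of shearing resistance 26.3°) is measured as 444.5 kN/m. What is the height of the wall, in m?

10.6 m

K_a = 0.3859. P_a = ½ K_a γ H² ⇒ H = √(2P_a/(K_a γ)).
H = √(2×444.5/(0.3859×20.5)) = 10.60 m.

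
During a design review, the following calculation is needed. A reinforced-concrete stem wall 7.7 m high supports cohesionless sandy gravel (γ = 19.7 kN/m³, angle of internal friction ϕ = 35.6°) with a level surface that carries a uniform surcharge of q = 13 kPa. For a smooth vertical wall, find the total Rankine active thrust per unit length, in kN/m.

181 kN/m

K_a = tan²(45° − φ/2) = 0.2641.
Soil triangle: ½ K_a γ H² = 0.5×0.2641×19.7×7.7² = 154.3 kN/m.
Surcharge rectangle: K_a q H = 0.2641×13×7.7 = 26.44 kN/m.
Total = 154.3 + 26.44 = 180.7 kN/m.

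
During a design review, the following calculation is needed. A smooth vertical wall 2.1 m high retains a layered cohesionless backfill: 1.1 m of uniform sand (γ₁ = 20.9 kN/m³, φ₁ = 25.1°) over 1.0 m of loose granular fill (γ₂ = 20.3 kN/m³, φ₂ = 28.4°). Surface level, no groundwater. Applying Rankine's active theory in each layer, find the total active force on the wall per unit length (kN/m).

K_a1 = tan²(45°−25.1°/2) = 0.4043; K_a2 = tan²(45°−28.4°/2) = 0.3554.
Layer 1: σ at base = K_a1 γ₁ h₁ = 9.295 kPa; P₁ = ½×9.295×1.1 = 5.112.
Layer 2: σ_v at top = γ₁h₁ = 22.99; σ_h top = K_a2×22.99 = 8.170; σ_h base = K_a2×(22.99+20.3×1.0) = 15.38.
P₂ = ½(8.170+15.38)×1.0 = 11.78. Total P_a = 5.112+11.78 = 16.89 kN/m.

16.9 kN/m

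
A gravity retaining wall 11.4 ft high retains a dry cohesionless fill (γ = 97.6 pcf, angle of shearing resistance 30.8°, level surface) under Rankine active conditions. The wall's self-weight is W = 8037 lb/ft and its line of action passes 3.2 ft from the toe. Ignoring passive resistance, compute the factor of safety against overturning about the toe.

3.31

K_a = tan²(45° − 30.8°/2) = 0.3227.
P_a = ½K_aγH² = 0.5×0.3227×97.6×11.4² = 2047 lb/ft, acting at H/3 = 3.800 ft above the base.
Overturning moment M_o = P_a × H/3 = 2047 × 3.800 = 7777.
Resisting moment M_r = W × 3.2 = 8037 × 3.2 = 25720.
FS_overturning = M_r/M_o = 25720/7777 = 3.307.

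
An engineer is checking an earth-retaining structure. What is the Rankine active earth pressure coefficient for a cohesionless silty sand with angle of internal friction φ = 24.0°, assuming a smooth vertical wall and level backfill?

0.422

K_a = tan²(45° − φ/2) = tan²(33.00°) = 0.4217.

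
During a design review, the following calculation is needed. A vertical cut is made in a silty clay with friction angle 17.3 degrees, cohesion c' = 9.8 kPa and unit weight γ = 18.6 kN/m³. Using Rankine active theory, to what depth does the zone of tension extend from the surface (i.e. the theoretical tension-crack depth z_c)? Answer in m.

K_a = tan²(45° − 17.3°/2) = 0.5416; √K_a = 0.7359.
The active pressure is zero where K_a γ z = 2c√K_a, so z_c = 2c/(γ√K_a) = 2×9.8/(18.6×0.7359) = 1.432 m.

1.43 m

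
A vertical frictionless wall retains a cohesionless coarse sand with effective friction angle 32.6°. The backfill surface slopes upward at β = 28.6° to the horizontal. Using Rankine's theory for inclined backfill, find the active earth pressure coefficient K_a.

K_a = cos β · (cos β − √(cos²β − cos²φ)) / (cos β + √(cos²β − cos²φ)).
cos β = 0.8780, cos φ = 0.8425, √(cos²β − cos²φ) = 0.2472.
K_a = 0.8780 × (0.8780 − 0.2472)/(0.8780 + 0.2472) = 0.4922.

0.492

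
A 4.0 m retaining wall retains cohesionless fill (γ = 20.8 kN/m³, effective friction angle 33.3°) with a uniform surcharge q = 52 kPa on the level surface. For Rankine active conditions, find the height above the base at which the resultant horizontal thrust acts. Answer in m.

K_a = 0.2911.
Triangular part P₁ = ½K_aγH² = 48.45 at H/3 = 1.333 m; rectangular part P₂ = K_a q H = 60.56 at H/2 = 2.000 m.
ȳ = (P₁·1.333 + P₂·2.000)/(P₁+P₂) = 1.704 m.

1.70 m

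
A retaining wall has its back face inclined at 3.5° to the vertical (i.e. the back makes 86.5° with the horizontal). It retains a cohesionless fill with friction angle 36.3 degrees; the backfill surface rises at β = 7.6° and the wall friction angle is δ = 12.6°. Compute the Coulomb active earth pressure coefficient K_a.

K_a = sin²(α+φ) / [sin²α · sin(α−δ) · (1 + √{sin(φ+δ)sin(φ−β) / (sin(α−δ)sin(α+β))})²].
With α = 86.5°, φ = 36.3°, δ = 12.6°, β = 7.6°: K_a = 0.2832.

0.283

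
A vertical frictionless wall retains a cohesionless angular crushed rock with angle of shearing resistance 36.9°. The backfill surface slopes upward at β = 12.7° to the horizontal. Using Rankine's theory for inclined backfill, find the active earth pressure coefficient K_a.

K_a = cos β · (cos β − √(cos²β − cos²φ)) / (cos β + √(cos²β − cos²φ)).
cos β = 0.9755, cos φ = 0.7997, √(cos²β − cos²φ) = 0.5587.
K_a = 0.9755 × (0.9755 − 0.5587)/(0.9755 + 0.5587) = 0.2650.

0.265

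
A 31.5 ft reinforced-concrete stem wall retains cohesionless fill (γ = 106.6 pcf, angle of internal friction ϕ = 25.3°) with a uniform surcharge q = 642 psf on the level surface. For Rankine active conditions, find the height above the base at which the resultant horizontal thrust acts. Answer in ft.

K_a = 0.4012.
Triangular part P₁ = ½K_aγH² = 21220 at H/3 = 10.50 ft; rectangular part P₂ = K_a q H = 8113 at H/2 = 15.75 ft.
ȳ = (P₁·10.50 + P₂·15.75)/(P₁+P₂) = 11.95 ft.

12.0 ft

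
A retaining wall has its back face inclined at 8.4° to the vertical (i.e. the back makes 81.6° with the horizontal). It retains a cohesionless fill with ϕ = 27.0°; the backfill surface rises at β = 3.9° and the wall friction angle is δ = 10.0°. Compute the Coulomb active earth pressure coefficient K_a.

0.430

K_a = sin²(α+φ) / [sin²α · sin(α−δ) · (1 + √{sin(φ+δ)sin(φ−β) / (sin(α−δ)sin(α+β))})²].
With α = 81.6°, φ = 27.0°, δ = 10.0°, β = 3.9°: K_a = 0.4301.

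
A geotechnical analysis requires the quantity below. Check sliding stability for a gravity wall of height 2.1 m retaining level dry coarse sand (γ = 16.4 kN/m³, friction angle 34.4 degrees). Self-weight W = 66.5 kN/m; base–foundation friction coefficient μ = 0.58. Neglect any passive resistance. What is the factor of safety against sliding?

3.84

K_a = tan²(45° − 34.4°/2) = 0.2780.
P_a = ½K_aγH² = 0.5×0.2780×16.4×2.1² = 10.05 kN/m, acting at H/3 = 0.7000 m above the base.
FS_sliding = μW / P_a = 0.58×66.5 / 10.05 = 3.837.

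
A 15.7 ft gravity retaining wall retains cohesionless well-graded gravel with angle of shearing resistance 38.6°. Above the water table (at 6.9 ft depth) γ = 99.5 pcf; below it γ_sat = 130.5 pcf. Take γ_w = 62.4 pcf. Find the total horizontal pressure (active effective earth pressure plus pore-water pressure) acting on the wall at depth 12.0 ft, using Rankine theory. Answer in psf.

K_a = (1 − sin φ)/(1 + sin φ) = 0.2316.
γ' = 130.5 − 62.4 = 68.10 pcf.
Effective vertical stress at 12.0 ft: σ'_v = 99.5×6.9 + 68.10×5.10 = 1034 psf.
σ'_h = K_a σ'_v = 0.2316 × 1034 = 239.5 psf; u = γ_w × 5.10 = 318.2 psf.
Total σ_h = 239.5 + 318.2 = 557.7 psf.

558 psf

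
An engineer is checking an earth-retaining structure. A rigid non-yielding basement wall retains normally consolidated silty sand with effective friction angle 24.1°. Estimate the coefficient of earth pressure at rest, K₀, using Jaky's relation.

0.592

K₀ = 1 − sin φ' = 1 − sin 24.1° = 0.5917.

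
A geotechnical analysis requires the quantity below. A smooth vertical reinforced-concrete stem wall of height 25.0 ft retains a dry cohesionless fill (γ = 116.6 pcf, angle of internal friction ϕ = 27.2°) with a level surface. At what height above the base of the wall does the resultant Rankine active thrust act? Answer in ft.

K_a = 0.3726.
The pressure distribution is triangular, so the resultant acts at H/3 above the base = 25.0/3 = 8.333 ft.

8.33 ft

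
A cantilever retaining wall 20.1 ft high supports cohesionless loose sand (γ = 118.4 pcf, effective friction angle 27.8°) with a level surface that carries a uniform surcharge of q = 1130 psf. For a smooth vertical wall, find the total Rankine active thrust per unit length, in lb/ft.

K_a = tan²(45° − φ/2) = 0.3639.
Soil triangle: ½ K_a γ H² = 0.5×0.3639×118.4×20.1² = 8703 lb/ft.
Surcharge rectangle: K_a q H = 0.3639×1130×20.1 = 8265 lb/ft.
Total = 8703 + 8265 = 16970 lb/ft.

17000 lb/ft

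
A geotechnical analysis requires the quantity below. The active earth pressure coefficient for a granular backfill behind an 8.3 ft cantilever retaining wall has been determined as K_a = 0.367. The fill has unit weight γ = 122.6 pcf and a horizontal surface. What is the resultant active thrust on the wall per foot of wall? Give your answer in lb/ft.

P = ½ K_a γ H² = 0.5 × 0.367 × 122.6 × 8.3² = 1550 lb/ft.

1550 lb/ft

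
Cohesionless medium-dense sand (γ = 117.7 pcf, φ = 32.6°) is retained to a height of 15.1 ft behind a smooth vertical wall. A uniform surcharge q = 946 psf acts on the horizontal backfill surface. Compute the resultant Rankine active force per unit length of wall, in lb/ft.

8300 lb/ft

K_a = tan²(45° − φ/2) = 0.2997.
Soil triangle: ½ K_a γ H² = 0.5×0.2997×117.7×15.1² = 4022 lb/ft.
Surcharge rectangle: K_a q H = 0.2997×946×15.1 = 4282 lb/ft.
Total = 4022 + 4282 = 8304 lb/ft.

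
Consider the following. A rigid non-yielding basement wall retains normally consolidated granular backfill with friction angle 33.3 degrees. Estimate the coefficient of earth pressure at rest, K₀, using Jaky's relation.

K₀ = 1 − sin φ' = 1 − sin 33.3° = 0.4510.

0.451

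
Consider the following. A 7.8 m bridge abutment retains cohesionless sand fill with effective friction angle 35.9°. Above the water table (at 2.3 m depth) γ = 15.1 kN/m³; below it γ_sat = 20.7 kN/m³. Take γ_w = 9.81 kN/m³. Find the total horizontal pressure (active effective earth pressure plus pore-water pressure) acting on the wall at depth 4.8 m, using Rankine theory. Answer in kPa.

K_a = (1 − sin φ)/(1 + sin φ) = 0.2607.
γ' = 20.7 − 9.81 = 10.89 kN/m³.
Effective vertical stress at 4.8 m: σ'_v = 15.1×2.3 + 10.89×2.50 = 61.95 kPa.
σ'_h = K_a σ'_v = 0.2607 × 61.95 = 16.15 kPa; u = γ_w × 2.50 = 24.53 kPa.
Total σ_h = 16.15 + 24.53 = 40.68 kPa.

40.7 kPa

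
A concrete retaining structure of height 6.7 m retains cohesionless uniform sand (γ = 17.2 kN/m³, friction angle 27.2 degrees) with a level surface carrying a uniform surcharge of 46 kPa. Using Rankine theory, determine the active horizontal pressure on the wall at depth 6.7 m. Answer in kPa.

60.1 kPa

K_a = (1 − sin φ)/(1 + sin φ) = 0.3726.
σ_v = γz + q = 17.2 × 6.7 + 46 = 161.2 kPa.
σ_h = K_a σ_v = 0.3726 × 161.2 = 60.08 kPa.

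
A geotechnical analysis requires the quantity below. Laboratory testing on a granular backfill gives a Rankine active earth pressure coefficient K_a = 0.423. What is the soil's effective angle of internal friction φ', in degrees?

K_a = tan²(45° − φ/2) ⇒ 45° − φ/2 = arctan(√0.423) = 33.04°.
φ = 2(45° − 33.04°) = 23.92°.

23.9°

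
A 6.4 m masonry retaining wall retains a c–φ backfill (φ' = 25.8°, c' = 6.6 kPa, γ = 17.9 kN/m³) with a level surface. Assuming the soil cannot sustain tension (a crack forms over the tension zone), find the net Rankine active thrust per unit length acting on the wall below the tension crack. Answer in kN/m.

96.1 kN/m

K_a = 0.3935; √K_a = 0.6273.
Tension-crack depth z_c = 2c/(γ√K_a) = 2×6.6/(17.9×0.6273) = 1.176 m.
σ_a at base = K_a γ H − 2c√K_a = 0.3935×17.9×6.4 − 2×6.6×0.6273 = 36.80 kPa.
P_a = ½ × 36.80 × (H − z_c) = 0.5×36.80×5.224 = 96.13 kN/m.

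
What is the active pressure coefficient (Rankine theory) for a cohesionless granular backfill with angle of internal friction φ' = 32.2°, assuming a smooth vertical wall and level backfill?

0.305

K_a = (1 − sin φ)/(1 + sin φ) = (1 − sin 32.2°)/(1 + sin 32.2°) = 0.3047.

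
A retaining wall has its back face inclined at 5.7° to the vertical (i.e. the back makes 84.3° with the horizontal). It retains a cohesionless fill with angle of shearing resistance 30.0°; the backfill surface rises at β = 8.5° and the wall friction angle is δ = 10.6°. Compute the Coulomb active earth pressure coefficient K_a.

0.389

K_a = sin²(α+φ) / [sin²α · sin(α−δ) · (1 + √{sin(φ+δ)sin(φ−β) / (sin(α−δ)sin(α+β))})²].
With α = 84.3°, φ = 30.0°, δ = 10.6°, β = 8.5°: K_a = 0.3891.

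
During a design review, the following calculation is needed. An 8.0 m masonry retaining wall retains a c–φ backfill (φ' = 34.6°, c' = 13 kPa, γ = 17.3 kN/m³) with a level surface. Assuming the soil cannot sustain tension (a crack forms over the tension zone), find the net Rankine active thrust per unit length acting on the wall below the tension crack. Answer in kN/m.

K_a = 0.2756; √K_a = 0.5250.
Tension-crack depth z_c = 2c/(γ√K_a) = 2×13/(17.3×0.5250) = 2.863 m.
σ_a at base = K_a γ H − 2c√K_a = 0.2756×17.3×8.0 − 2×13×0.5250 = 24.50 kPa.
P_a = ½ × 24.50 × (H − z_c) = 0.5×24.50×5.137 = 62.93 kN/m.

62.9 kN/m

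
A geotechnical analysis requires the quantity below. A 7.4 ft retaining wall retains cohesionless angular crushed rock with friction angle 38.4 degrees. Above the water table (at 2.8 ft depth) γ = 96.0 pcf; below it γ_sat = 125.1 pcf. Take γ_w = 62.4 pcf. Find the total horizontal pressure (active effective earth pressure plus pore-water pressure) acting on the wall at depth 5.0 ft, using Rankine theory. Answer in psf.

K_a = (1 − sin φ)/(1 + sin φ) = 0.2337.
γ' = 125.1 − 62.4 = 62.70 pcf.
Effective vertical stress at 5.0 ft: σ'_v = 96.0×2.8 + 62.70×2.20 = 406.7 psf.
σ'_h = K_a σ'_v = 0.2337 × 406.7 = 95.05 psf; u = γ_w × 2.20 = 137.3 psf.
Total σ_h = 95.05 + 137.3 = 232.3 psf.

232 psf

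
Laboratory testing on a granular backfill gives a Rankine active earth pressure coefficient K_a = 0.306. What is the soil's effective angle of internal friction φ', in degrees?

K_a = tan²(45° − φ/2) ⇒ 45° − φ/2 = arctan(√0.306) = 28.95°.
φ = 2(45° − 28.95°) = 32.10°.

32.1°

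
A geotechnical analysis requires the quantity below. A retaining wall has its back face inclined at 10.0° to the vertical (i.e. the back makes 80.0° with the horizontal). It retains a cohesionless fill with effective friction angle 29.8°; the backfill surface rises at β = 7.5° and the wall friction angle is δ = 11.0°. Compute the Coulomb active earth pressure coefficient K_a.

K_a = sin²(α+φ) / [sin²α · sin(α−δ) · (1 + √{sin(φ+δ)sin(φ−β) / (sin(α−δ)sin(α+β))})²].
With α = 80.0°, φ = 29.8°, δ = 11.0°, β = 7.5°: K_a = 0.4256.

0.426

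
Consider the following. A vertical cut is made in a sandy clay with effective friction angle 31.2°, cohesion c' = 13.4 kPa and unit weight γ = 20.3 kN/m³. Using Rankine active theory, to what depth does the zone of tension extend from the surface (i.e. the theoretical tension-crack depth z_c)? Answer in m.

K_a = tan²(45° − 31.2°/2) = 0.3175; √K_a = 0.5635.
The active pressure is zero where K_a γ z = 2c√K_a, so z_c = 2c/(γ√K_a) = 2×13.4/(20.3×0.5635) = 2.343 m.

2.34 m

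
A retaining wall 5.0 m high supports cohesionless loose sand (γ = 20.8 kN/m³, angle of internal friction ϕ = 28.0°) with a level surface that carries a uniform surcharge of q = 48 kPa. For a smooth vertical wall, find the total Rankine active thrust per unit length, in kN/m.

181 kN/m

K_a = tan²(45° − φ/2) = 0.3610.
Soil triangle: ½ K_a γ H² = 0.5×0.3610×20.8×5.0² = 93.87 kN/m.
Surcharge rectangle: K_a q H = 0.3610×48×5.0 = 86.65 kN/m.
Total = 93.87 + 86.65 = 180.5 kN/m.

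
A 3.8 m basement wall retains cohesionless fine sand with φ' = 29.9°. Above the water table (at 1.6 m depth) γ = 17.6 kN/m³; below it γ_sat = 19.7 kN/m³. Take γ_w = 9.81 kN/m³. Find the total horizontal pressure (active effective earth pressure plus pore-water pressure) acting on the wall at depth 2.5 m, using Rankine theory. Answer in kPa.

K_a = (1 − sin φ)/(1 + sin φ) = 0.3347.
γ' = 19.7 − 9.81 = 9.890 kN/m³.
Effective vertical stress at 2.5 m: σ'_v = 17.6×1.6 + 9.890×0.900 = 37.06 kPa.
σ'_h = K_a σ'_v = 0.3347 × 37.06 = 12.40 kPa; u = γ_w × 0.900 = 8.829 kPa.
Total σ_h = 12.40 + 8.829 = 21.23 kPa.

21.2 kPa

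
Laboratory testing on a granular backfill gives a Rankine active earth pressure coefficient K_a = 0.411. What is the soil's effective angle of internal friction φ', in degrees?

24.7°

K_a = tan²(45° − φ/2) ⇒ 45° − φ/2 = arctan(√0.411) = 32.66°.
φ = 2(45° − 32.66°) = 24.67°.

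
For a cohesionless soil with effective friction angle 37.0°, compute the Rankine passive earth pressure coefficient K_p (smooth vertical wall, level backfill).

K_p = (1 + sin φ)/(1 − sin φ) = tan²(45° + 37.0°/2) = 4.023.

4.02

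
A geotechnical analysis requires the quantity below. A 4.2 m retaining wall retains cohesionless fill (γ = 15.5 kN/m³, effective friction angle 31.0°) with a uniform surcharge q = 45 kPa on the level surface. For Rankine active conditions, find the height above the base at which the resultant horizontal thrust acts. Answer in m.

K_a = 0.3201.
Triangular part P₁ = ½K_aγH² = 43.76 at H/3 = 1.400 m; rectangular part P₂ = K_a q H = 60.50 at H/2 = 2.100 m.
ȳ = (P₁·1.400 + P₂·2.100)/(P₁+P₂) = 1.806 m.

1.81 m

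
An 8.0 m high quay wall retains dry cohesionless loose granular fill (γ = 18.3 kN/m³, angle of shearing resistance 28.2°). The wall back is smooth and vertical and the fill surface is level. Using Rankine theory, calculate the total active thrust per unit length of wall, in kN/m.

210 kN/m

K_a = tan²(45° − φ/2) = 0.3582.
P_a = ½ K_a γ H² = 0.5 × 0.3582 × 18.3 × 8.0² = 209.8 kN/m.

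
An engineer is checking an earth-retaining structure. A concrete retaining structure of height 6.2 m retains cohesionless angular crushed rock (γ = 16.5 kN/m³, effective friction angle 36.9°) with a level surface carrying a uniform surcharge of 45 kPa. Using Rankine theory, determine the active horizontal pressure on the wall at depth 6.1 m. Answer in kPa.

K_a = (1 − sin φ)/(1 + sin φ) = 0.2497.
σ_v = γz + q = 16.5 × 6.1 + 45 = 145.6 kPa.
σ_h = K_a σ_v = 0.2497 × 145.6 = 36.36 kPa.

36.4 kPa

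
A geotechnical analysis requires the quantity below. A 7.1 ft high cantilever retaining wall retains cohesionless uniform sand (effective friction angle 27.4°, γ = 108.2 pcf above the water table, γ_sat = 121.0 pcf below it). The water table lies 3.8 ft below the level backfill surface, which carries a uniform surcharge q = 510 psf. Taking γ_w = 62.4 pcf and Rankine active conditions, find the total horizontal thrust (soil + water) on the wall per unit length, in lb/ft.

2590 lb/ft

K_a = tan²(45° − φ/2) = 0.3697.
γ' = 121.0 − 62.4 = 58.60 pcf. h₂ = H − d_w = 3.3 ft.
σ'_h: at surface K_a·q = 188.5; at WT K_a(q+γd_w) = 340.5; at base K_a(q+γd_w+γ'h₂) = 412.0 psf.
P₁ = ½(188.5+340.5)×3.8 = 1005; P₂ = ½(340.5+412.0)×3.3 = 1242; P_w = ½γ_w h₂² = 339.8.
Total = 1005+1242+339.8 = 2587 lb/ft.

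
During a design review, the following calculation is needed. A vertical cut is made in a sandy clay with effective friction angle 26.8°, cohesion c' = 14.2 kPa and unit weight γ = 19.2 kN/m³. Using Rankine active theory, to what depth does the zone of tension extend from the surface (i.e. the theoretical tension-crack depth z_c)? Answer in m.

K_a = tan²(45° − 26.8°/2) = 0.3785; √K_a = 0.6152.
The active pressure is zero where K_a γ z = 2c√K_a, so z_c = 2c/(γ√K_a) = 2×14.2/(19.2×0.6152) = 2.404 m.

2.40 m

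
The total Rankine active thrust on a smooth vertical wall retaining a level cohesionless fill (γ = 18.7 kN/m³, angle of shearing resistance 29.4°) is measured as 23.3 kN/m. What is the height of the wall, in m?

2.70 m

K_a = 0.3415. P_a = ½ K_a γ H² ⇒ H = √(2P_a/(K_a γ)).
H = √(2×23.3/(0.3415×18.7)) = 2.701 m.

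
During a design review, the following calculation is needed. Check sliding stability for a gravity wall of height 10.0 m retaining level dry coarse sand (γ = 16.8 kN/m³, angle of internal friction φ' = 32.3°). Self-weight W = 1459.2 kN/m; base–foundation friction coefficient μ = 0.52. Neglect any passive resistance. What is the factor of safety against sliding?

2.98

K_a = tan²(45° − 32.3°/2) = 0.3035.
P_a = ½K_aγH² = 0.5×0.3035×16.8×10.0² = 254.9 kN/m, acting at H/3 = 3.333 m above the base.
FS_sliding = μW / P_a = 0.52×1459.2 / 254.9 = 2.977.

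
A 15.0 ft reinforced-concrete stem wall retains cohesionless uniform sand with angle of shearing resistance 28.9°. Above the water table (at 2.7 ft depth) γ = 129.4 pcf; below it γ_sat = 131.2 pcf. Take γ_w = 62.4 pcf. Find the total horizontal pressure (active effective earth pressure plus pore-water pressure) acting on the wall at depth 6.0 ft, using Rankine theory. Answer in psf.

K_a = (1 − sin φ)/(1 + sin φ) = 0.3484.
γ' = 131.2 − 62.4 = 68.80 pcf.
Effective vertical stress at 6.0 ft: σ'_v = 129.4×2.7 + 68.80×3.30 = 576.4 psf.
σ'_h = K_a σ'_v = 0.3484 × 576.4 = 200.8 psf; u = γ_w × 3.30 = 205.9 psf.
Total σ_h = 200.8 + 205.9 = 406.7 psf.

407 psf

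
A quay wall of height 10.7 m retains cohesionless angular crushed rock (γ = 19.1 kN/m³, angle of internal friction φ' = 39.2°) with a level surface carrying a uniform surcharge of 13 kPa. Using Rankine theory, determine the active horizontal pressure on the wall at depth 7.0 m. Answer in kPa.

33.1 kPa

K_a = (1 − sin φ)/(1 + sin φ) = 0.2255.
σ_v = γz + q = 19.1 × 7.0 + 13 = 146.7 kPa.
σ_h = K_a σ_v = 0.2255 × 146.7 = 33.08 kPa.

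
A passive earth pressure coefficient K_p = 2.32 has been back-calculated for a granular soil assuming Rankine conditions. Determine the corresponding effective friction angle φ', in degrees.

23.4°

K_p = (1+sin φ)/(1−sin φ) ⇒ sin φ = (K_p − 1)/(K_p + 1) = 0.3976.
φ = arcsin(0.3976) = 23.43°.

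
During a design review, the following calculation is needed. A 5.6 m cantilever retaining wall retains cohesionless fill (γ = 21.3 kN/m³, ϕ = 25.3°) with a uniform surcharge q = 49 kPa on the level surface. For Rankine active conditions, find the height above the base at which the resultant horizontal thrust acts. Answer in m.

K_a = 0.4012.
Triangular part P₁ = ½K_aγH² = 134.0 at H/3 = 1.867 m; rectangular part P₂ = K_a q H = 110.1 at H/2 = 2.800 m.
ȳ = (P₁·1.867 + P₂·2.800)/(P₁+P₂) = 2.288 m.

2.29 m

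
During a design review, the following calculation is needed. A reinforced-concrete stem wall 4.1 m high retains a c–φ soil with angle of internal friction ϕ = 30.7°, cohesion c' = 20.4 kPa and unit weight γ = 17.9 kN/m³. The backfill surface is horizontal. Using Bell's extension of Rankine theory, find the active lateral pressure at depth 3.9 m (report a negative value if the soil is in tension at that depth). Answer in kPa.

K_a = (1 − sin φ)/(1 + sin φ) = 0.3240.
σ_a = K_a γ z − 2c√K_a = 0.3240×17.9×3.9 − 2×20.4×0.5692 = -0.6044 kPa.

-0.604 kPa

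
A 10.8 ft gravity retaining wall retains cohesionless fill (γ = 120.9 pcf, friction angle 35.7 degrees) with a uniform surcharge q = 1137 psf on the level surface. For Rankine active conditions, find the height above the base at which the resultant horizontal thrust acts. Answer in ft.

4.74 ft

K_a = 0.2630.
Triangular part P₁ = ½K_aγH² = 1854 at H/3 = 3.600 ft; rectangular part P₂ = K_a q H = 3229 at H/2 = 5.400 ft.
ȳ = (P₁·3.600 + P₂·5.400)/(P₁+P₂) = 4.743 ft.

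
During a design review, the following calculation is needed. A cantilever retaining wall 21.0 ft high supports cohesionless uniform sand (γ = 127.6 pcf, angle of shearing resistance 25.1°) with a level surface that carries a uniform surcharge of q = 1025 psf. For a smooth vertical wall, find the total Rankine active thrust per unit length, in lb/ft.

K_a = tan²(45° − φ/2) = 0.4043.
Soil triangle: ½ K_a γ H² = 0.5×0.4043×127.6×21.0² = 11380 lb/ft.
Surcharge rectangle: K_a q H = 0.4043×1025×21.0 = 8703 lb/ft.
Total = 11380 + 8703 = 20080 lb/ft.

20100 lb/ft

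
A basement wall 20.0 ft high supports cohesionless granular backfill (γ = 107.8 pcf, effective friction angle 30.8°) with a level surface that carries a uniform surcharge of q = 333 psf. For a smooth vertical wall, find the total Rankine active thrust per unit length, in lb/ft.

K_a = tan²(45° − φ/2) = 0.3227.
Soil triangle: ½ K_a γ H² = 0.5×0.3227×107.8×20.0² = 6958 lb/ft.
Surcharge rectangle: K_a q H = 0.3227×333×20.0 = 2149 lb/ft.
Total = 6958 + 2149 = 9107 lb/ft.

9110 lb/ft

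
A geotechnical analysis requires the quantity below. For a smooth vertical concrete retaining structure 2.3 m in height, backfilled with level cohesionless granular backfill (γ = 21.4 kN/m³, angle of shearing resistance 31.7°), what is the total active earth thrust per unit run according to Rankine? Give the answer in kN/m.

K_a = tan²(45° − φ/2) = 0.3111.
P_a = ½ K_a γ H² = 0.5 × 0.3111 × 21.4 × 2.3² = 17.61 kN/m.

17.6 kN/m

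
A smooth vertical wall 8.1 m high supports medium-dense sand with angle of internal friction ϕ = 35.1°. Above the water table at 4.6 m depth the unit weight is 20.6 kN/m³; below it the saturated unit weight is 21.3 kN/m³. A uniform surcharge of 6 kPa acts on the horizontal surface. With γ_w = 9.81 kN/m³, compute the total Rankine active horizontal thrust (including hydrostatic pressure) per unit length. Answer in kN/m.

K_a = tan²(45° − φ/2) = 0.2698.
γ' = 21.3 − 9.81 = 11.49 kN/m³. h₂ = H − d_w = 3.5 m.
σ'_h: at surface K_a·q = 1.619; at WT K_a(q+γd_w) = 27.19; at base K_a(q+γd_w+γ'h₂) = 38.04 kPa.
P₁ = ½(1.619+27.19)×4.6 = 66.26; P₂ = ½(27.19+38.04)×3.5 = 114.2; P_w = ½γ_w h₂² = 60.09.
Total = 66.26+114.2+60.09 = 240.5 kN/m.

240 kN/m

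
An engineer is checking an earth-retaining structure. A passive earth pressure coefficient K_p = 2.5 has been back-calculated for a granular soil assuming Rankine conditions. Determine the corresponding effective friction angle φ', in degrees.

25.4°

K_p = (1+sin φ)/(1−sin φ) ⇒ sin φ = (K_p − 1)/(K_p + 1) = 0.4286.
φ = arcsin(0.4286) = 25.38°.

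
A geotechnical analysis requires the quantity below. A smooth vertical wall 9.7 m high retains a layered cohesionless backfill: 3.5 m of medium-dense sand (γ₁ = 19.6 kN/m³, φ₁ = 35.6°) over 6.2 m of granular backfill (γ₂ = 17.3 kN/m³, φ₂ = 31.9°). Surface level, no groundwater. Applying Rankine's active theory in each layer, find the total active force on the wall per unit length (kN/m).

266 kN/m

K_a1 = tan²(45°−35.6°/2) = 0.2641; K_a2 = tan²(45°−31.9°/2) = 0.3085.
Layer 1: σ at base = K_a1 γ₁ h₁ = 18.12 kPa; P₁ = ½×18.12×3.5 = 31.71.
Layer 2: σ_v at top = γ₁h₁ = 68.60; σ_h top = K_a2×68.60 = 21.16; σ_h base = K_a2×(68.60+17.3×6.2) = 54.26.
P₂ = ½(21.16+54.26)×6.2 = 233.8. Total P_a = 31.71+233.8 = 265.5 kN/m.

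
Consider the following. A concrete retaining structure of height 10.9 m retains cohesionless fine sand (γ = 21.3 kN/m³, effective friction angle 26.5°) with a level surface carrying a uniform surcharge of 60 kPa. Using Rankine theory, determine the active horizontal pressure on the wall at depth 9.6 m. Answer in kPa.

101 kPa

K_a = (1 − sin φ)/(1 + sin φ) = 0.3829.
σ_v = γz + q = 21.3 × 9.6 + 60 = 264.5 kPa.
σ_h = K_a σ_v = 0.3829 × 264.5 = 101.3 kPa.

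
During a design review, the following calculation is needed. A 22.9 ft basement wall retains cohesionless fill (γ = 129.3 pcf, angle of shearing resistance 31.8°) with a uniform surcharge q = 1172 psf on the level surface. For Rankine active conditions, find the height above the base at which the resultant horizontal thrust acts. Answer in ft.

9.32 ft

K_a = 0.3098.
Triangular part P₁ = ½K_aγH² = 10500 at H/3 = 7.633 ft; rectangular part P₂ = K_a q H = 8315 at H/2 = 11.45 ft.
ȳ = (P₁·7.633 + P₂·11.45)/(P₁+P₂) = 9.320 ft.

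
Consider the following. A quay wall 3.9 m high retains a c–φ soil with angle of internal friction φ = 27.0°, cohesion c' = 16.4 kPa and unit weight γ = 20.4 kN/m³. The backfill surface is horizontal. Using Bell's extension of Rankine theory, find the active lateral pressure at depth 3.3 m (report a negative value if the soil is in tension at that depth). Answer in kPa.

K_a = (1 − sin φ)/(1 + sin φ) = 0.3755.
σ_a = K_a γ z − 2c√K_a = 0.3755×20.4×3.3 − 2×16.4×0.6128 = 5.180 kPa.

5.18 kPa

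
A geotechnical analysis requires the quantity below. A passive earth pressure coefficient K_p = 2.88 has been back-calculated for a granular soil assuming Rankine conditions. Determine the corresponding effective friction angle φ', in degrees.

K_p = (1+sin φ)/(1−sin φ) ⇒ sin φ = (K_p − 1)/(K_p + 1) = 0.4845.
φ = arcsin(0.4845) = 28.98°.

29.0°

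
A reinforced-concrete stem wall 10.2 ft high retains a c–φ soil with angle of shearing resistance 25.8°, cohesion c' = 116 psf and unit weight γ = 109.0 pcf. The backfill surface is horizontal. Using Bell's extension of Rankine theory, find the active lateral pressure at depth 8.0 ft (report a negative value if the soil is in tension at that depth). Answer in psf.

198 psf

K_a = (1 − sin φ)/(1 + sin φ) = 0.3935.
σ_a = K_a γ z − 2c√K_a = 0.3935×109.0×8.0 − 2×116×0.6273 = 197.6 psf.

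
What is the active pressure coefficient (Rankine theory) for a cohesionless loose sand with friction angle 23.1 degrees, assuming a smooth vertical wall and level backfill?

K_a = (1 − sin φ)/(1 + sin φ) = (1 − sin 23.1°)/(1 + sin 23.1°) = 0.4364.

0.436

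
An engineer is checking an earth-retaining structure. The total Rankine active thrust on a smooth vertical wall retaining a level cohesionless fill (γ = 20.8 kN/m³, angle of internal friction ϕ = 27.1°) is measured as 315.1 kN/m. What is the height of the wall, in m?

K_a = 0.3741. P_a = ½ K_a γ H² ⇒ H = √(2P_a/(K_a γ)).
H = √(2×315.1/(0.3741×20.8)) = 9.000 m.

9.00 m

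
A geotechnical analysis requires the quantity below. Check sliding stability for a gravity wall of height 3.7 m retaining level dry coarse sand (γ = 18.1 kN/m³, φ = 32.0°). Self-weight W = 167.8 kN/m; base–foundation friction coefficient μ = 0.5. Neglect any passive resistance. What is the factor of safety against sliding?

2.20

K_a = tan²(45° − 32.0°/2) = 0.3073.
P_a = ½K_aγH² = 0.5×0.3073×18.1×3.7² = 38.07 kN/m, acting at H/3 = 1.233 m above the base.
FS_sliding = μW / P_a = 0.5×167.8 / 38.07 = 2.204.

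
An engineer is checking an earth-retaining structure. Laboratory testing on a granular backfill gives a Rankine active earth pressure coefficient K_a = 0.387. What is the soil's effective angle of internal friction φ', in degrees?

K_a = tan²(45° − φ/2) ⇒ 45° − φ/2 = arctan(√0.387) = 31.89°.
φ = 2(45° − 31.89°) = 26.23°.

26.2°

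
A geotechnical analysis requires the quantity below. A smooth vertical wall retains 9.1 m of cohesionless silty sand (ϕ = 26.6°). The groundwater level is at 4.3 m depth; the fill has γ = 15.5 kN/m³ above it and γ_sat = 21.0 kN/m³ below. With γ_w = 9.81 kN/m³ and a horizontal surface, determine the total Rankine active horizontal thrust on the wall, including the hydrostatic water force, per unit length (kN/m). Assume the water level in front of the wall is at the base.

339 kN/m

K_a = tan²(45° − φ/2) = 0.3814.
γ' = 21.0 − 9.81 = 11.19 kN/m³. Depth below WT = 4.8 m.
σ'_h at WT = K_a γ d_w = 25.42 kPa; at base = 25.42 + K_a γ' × 4.8 = 45.91 kPa.
P₁ (0–4.3 m) = ½×25.42×4.3 = 54.66. P₂ (4.3–9.1 m) = ½(25.42+45.91)×4.8 = 171.2.
P_w = ½ γ_w h₂² = 0.5×9.81×4.8² = 113.0. Total = 54.66+171.2+113.0 = 338.9 kN/m.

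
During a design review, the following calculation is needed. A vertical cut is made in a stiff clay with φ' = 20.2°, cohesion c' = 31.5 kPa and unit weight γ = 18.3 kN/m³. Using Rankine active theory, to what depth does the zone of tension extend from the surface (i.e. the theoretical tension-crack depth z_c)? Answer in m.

K_a = tan²(45° − 20.2°/2) = 0.4867; √K_a = 0.6976.
The active pressure is zero where K_a γ z = 2c√K_a, so z_c = 2c/(γ√K_a) = 2×31.5/(18.3×0.6976) = 4.935 m.

4.93 m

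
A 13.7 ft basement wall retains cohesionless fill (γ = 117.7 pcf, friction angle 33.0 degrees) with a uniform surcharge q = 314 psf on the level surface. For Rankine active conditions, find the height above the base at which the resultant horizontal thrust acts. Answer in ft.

K_a = 0.2948.
Triangular part P₁ = ½K_aγH² = 3256 at H/3 = 4.567 ft; rectangular part P₂ = K_a q H = 1268 at H/2 = 6.850 ft.
ȳ = (P₁·4.567 + P₂·6.850)/(P₁+P₂) = 5.207 ft.

5.21 ft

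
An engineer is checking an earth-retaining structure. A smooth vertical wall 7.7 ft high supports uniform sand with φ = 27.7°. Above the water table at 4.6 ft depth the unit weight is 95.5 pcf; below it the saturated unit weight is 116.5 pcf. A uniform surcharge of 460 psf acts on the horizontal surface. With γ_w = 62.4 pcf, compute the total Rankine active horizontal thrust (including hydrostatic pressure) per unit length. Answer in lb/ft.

K_a = tan²(45° − φ/2) = 0.3653.
γ' = 116.5 − 62.4 = 54.10 pcf. h₂ = H − d_w = 3.1 ft.
σ'_h: at surface K_a·q = 168.1; at WT K_a(q+γd_w) = 328.5; at base K_a(q+γd_w+γ'h₂) = 389.8 psf.
P₁ = ½(168.1+328.5)×4.6 = 1142; P₂ = ½(328.5+389.8)×3.1 = 1113; P_w = ½γ_w h₂² = 299.8.
Total = 1142+1113+299.8 = 2555 lb/ft.

2560 lb/ft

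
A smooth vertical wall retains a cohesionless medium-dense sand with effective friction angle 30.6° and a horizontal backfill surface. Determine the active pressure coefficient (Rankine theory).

K_a = (1 − sin φ)/(1 + sin φ) = (1 − sin 30.6°)/(1 + sin 30.6°) = 0.3253.

0.325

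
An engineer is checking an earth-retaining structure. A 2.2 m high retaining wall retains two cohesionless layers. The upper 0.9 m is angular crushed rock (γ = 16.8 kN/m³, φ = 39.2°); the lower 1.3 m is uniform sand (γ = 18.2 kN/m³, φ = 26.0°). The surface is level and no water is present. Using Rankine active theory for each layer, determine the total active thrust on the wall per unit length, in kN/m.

K_a1 = tan²(45°−39.2°/2) = 0.2255; K_a2 = tan²(45°−26.0°/2) = 0.3905.
Layer 1: σ at base = K_a1 γ₁ h₁ = 3.409 kPa; P₁ = ½×3.409×0.9 = 1.534.
Layer 2: σ_v at top = γ₁h₁ = 15.12; σ_h top = K_a2×15.12 = 5.904; σ_h base = K_a2×(15.12+18.2×1.3) = 15.14.
P₂ = ½(5.904+15.14)×1.3 = 13.68. Total P_a = 1.534+13.68 = 15.21 kN/m.

15.2 kN/m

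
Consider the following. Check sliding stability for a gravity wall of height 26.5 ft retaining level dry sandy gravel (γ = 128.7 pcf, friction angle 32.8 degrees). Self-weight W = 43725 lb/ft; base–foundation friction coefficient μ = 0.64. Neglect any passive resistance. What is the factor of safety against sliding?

K_a = tan²(45° − 32.8°/2) = 0.2973.
P_a = ½K_aγH² = 0.5×0.2973×128.7×26.5² = 13430 lb/ft, acting at H/3 = 8.833 ft above the base.
FS_sliding = μW / P_a = 0.64×43725 / 13430 = 2.083.

2.08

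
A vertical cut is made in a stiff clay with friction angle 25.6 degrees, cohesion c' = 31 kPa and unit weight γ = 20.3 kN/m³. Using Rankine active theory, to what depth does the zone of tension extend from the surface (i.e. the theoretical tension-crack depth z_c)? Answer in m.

K_a = tan²(45° − 25.6°/2) = 0.3966; √K_a = 0.6297.
The active pressure is zero where K_a γ z = 2c√K_a, so z_c = 2c/(γ√K_a) = 2×31/(20.3×0.6297) = 4.850 m.

4.85 m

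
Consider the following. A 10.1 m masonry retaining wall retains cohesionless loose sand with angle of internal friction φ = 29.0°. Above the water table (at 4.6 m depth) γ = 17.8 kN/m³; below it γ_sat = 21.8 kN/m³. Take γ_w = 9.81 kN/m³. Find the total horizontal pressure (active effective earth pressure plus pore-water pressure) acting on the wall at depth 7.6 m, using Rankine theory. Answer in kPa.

70.3 kPa

K_a = (1 − sin φ)/(1 + sin φ) = 0.3470.
γ' = 21.8 − 9.81 = 11.99 kN/m³.
Effective vertical stress at 7.6 m: σ'_v = 17.8×4.6 + 11.99×3.00 = 117.8 kPa.
σ'_h = K_a σ'_v = 0.3470 × 117.8 = 40.89 kPa; u = γ_w × 3.00 = 29.43 kPa.
Total σ_h = 40.89 + 29.43 = 70.32 kPa.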